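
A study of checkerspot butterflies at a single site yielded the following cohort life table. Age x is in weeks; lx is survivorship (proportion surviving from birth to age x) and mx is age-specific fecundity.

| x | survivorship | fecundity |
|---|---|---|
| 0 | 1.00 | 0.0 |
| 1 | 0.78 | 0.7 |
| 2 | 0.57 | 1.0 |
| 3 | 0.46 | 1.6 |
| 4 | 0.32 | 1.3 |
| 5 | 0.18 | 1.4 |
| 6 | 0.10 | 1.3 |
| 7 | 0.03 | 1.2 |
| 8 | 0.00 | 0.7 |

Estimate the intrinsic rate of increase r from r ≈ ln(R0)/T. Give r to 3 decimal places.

R0 = Σ lx·mx = 0 + 0.546 + 0.57 + 0.736 + 0.416 + 0.252 + 0.13 + 0.036 + 0 = 2.686
Σ x·lx·mx = 7.85; T = 7.85/2.686 = 2.92256…
r ≈ ln(R0)/T = ln(2.686)/2.92256… = 0.33808… → 0.338

0.338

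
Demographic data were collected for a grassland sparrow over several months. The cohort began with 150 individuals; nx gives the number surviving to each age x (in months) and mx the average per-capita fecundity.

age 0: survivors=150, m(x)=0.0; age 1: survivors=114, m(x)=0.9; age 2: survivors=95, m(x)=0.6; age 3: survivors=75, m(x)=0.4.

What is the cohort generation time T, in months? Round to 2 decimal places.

lx = nx/n0 = nx/150: 1, 0.76, 0.63333…, 0.5
lx·mx: 0, 0.684, 0.38…, 0.2 → R0 = 1.264…
x·lx·mx: 0, 0.684, 0.76…, 0.6 → Σ = 2.044…
T = 2.044… / 1.264… = 1.617089… → 1.62

1.62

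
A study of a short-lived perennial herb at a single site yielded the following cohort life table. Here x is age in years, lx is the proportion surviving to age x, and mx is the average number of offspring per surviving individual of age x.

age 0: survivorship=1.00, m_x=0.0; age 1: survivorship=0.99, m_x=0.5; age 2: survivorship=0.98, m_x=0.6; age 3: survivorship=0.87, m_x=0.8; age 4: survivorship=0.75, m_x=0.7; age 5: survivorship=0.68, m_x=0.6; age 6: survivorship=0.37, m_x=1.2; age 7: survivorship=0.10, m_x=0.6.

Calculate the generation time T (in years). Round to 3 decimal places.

3.415

lx·mx: 0, 0.495, 0.588, 0.696, 0.525, 0.408, 0.444, 0.06 → R0 = 3.216
x·lx·mx: 0, 0.495, 1.176, 2.088, 2.1, 2.04, 2.664, 0.42 → Σ = 10.983
T = 10.983 / 3.216 = 3.415112… → 3.415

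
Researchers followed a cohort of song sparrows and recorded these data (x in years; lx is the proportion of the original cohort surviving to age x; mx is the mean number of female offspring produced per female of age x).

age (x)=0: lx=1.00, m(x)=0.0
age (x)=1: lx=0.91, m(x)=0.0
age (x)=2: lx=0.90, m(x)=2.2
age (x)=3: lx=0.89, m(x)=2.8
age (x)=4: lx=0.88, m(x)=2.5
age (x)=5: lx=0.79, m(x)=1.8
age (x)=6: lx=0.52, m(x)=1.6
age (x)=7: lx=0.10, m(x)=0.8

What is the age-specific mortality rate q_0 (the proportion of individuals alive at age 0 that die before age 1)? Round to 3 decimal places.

0.090

q_0 = (l_0 − l_1) / l_0 = (1 − 0.91) / 1
     = 0.09 / 1 = 0.09 → 0.090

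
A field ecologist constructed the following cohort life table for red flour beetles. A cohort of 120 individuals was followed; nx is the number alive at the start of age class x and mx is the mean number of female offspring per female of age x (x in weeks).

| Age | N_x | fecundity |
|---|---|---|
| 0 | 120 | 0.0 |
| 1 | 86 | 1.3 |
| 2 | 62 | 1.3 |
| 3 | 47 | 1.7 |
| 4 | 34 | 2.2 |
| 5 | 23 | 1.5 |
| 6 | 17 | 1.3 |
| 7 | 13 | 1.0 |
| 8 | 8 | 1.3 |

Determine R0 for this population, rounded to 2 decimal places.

lx = nx/n0 = nx/120: 1, 0.71667…, 0.51667…, 0.39167…, 0.28333…, 0.19167…, 0.14167…, 0.10833…, 0.06667…
lx·mx by age: 0, 0.931667…, 0.671667…, 0.665833…, 0.623333…, 0.2875…, 0.184167…, 0.108333…, 0.086667…
R0 = Σ lx·mx = 3.559167… → 3.56

3.56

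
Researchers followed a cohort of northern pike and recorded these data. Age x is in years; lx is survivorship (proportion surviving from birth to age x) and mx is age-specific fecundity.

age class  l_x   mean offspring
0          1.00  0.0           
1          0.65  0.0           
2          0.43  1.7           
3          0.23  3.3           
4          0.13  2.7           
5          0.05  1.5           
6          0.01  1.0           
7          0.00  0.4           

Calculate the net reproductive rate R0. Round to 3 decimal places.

1.926

lx·mx by age: 0, 0, 0.731, 0.759, 0.351, 0.075, 0.01, 0
R0 = Σ lx·mx = 1.926 → 1.926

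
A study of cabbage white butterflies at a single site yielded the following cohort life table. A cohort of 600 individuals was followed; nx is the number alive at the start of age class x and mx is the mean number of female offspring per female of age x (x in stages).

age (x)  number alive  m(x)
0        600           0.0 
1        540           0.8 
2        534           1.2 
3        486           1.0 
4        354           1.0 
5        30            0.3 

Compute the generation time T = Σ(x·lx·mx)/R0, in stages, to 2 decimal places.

lx = nx/n0 = nx/600: 1, 0.9, 0.89, 0.81, 0.59, 0.05
lx·mx: 0, 0.72, 1.068, 0.81, 0.59, 0.015 → R0 = 3.203
x·lx·mx: 0, 0.72, 2.136, 2.43, 2.36, 0.075 → Σ = 7.721
T = 7.721 / 3.203 = 2.410553… → 2.41

2.41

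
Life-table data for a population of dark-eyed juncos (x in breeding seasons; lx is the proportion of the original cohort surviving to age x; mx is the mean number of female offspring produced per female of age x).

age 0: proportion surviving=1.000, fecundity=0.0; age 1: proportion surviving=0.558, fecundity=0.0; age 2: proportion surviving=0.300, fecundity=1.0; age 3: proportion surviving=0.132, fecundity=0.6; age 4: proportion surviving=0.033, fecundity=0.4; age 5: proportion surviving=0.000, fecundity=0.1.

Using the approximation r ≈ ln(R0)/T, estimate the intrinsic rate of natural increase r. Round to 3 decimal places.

-0.412

R0 = Σ lx·mx = 0 + 0 + 0.3 + 0.0792 + 0.0132 + 0 = 0.3924
Σ x·lx·mx = 0.8904; T = 0.8904/0.3924 = 2.26911…
r ≈ ln(R0)/T = ln(0.3924)/2.26911… = -0.41226… → -0.412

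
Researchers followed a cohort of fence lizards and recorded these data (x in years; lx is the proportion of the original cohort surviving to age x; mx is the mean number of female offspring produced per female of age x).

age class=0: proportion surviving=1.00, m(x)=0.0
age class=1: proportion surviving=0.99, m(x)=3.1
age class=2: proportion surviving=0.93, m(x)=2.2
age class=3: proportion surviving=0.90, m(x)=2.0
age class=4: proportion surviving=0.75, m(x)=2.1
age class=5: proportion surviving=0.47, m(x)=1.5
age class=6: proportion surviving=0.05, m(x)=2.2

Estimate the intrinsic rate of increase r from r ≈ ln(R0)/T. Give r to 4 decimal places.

0.9006

R0 = Σ lx·mx = 0 + 3.069 + 2.046 + 1.8 + 1.575 + 0.705 + 0.11 = 9.305
Σ x·lx·mx = 23.046; T = 23.046/9.305 = 2.47673…
r ≈ ln(R0)/T = ln(9.305)/2.47673… = 0.900603… → 0.9006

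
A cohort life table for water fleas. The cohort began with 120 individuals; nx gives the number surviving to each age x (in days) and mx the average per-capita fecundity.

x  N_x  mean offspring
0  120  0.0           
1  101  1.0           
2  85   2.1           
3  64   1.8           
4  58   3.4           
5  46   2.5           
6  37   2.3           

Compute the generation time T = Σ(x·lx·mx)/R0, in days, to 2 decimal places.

lx = nx/n0 = nx/120: 1, 0.84167…, 0.70833…, 0.53333…, 0.48333…, 0.38333…, 0.30833…
lx·mx: 0, 0.841667…, 1.4875…, 0.96…, 1.643333…, 0.958333…, 0.709167… → R0 = 6.6…
x·lx·mx: 0, 0.841667…, 2.975…, 2.88…, 6.573333…, 4.791667…, 4.255… → Σ = 22.316667…
T = 22.316667… / 6.6… = 3.381313… → 3.38

3.38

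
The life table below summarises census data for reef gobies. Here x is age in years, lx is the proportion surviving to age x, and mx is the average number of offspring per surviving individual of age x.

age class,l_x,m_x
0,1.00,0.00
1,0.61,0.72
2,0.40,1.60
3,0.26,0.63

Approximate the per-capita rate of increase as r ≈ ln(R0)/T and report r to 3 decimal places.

0.122

R0 = Σ lx·mx = 0 + 0.4392 + 0.64 + 0.1638 = 1.243
Σ x·lx·mx = 2.2106; T = 2.2106/1.243 = 1.77844…
r ≈ ln(R0)/T = ln(1.243)/1.77844… = 0.12231… → 0.122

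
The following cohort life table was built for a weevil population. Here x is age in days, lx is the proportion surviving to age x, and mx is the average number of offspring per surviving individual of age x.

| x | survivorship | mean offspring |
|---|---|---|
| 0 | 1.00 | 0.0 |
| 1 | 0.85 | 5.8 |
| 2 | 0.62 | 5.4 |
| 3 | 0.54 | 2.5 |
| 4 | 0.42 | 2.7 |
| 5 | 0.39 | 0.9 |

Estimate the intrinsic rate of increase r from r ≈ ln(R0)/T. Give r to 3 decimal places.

R0 = Σ lx·mx = 0 + 4.93 + 3.348 + 1.35 + 1.134 + 0.351 = 11.113
Σ x·lx·mx = 21.967; T = 21.967/11.113 = 1.97669…
r ≈ ln(R0)/T = ln(11.113)/1.97669… = 1.21825… → 1.218

1.218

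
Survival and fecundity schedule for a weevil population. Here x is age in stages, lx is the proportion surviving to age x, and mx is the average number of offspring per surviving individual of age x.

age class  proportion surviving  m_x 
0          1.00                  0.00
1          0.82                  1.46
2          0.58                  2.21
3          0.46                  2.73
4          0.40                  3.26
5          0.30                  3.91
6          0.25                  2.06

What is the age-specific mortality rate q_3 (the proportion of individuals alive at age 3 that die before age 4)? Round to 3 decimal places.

0.130

q_3 = (l_3 − l_4) / l_3 = (0.46 − 0.4) / 0.46
     = 0.06 / 0.46 = 0.130435… → 0.130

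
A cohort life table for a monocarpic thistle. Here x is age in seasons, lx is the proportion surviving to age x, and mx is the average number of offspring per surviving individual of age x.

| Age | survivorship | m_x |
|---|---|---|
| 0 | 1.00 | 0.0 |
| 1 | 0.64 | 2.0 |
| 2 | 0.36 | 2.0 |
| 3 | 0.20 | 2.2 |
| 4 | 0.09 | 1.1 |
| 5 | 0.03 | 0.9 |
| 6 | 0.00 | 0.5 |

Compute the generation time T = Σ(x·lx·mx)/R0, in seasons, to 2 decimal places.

1.78

lx·mx: 0, 1.28, 0.72, 0.44, 0.099, 0.027, 0 → R0 = 2.566
x·lx·mx: 0, 1.28, 1.44, 1.32, 0.396, 0.135, 0 → Σ = 4.571
T = 4.571 / 2.566 = 1.781372… → 1.78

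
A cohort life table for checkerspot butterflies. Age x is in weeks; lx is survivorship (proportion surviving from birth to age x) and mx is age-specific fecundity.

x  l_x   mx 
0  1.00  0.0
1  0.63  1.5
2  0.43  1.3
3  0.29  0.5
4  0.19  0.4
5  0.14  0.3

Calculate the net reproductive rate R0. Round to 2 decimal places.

lx·mx by age: 0, 0.945, 0.559, 0.145, 0.076, 0.042
R0 = Σ lx·mx = 1.767 → 1.77

1.77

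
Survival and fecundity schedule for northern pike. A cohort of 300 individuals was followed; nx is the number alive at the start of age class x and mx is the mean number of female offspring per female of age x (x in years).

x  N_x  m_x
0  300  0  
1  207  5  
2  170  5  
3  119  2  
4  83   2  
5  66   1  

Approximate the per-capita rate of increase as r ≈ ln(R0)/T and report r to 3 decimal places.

1.092

lx = nx/n0 = nx/300: 1, 0.69, 0.56667…, 0.39667…, 0.27667…, 0.22
R0 = Σ lx·mx = 0 + 3.45 + 2.83333… + 0.79333… + 0.55333… + 0.22 = 7.85…
Σ x·lx·mx = 14.81…; T = 14.81…/7.85… = 1.88662…
r ≈ ln(R0)/T = ln(7.85…)/1.88662… = 1.09217… → 1.092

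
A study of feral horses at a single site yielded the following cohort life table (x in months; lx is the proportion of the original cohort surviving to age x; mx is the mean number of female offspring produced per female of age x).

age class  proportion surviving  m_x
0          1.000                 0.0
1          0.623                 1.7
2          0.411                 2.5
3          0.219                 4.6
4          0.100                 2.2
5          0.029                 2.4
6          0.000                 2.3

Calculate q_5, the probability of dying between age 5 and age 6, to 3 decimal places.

q_5 = (l_5 − l_6) / l_5 = (0.029 − 0) / 0.029
     = 0.029 / 0.029 = 1 → 1.000

1.000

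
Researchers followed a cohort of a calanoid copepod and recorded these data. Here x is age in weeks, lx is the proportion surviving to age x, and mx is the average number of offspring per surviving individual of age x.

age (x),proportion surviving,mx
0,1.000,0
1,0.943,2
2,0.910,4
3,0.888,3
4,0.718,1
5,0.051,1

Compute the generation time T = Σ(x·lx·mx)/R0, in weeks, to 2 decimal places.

lx·mx: 0, 1.886, 3.64, 2.664, 0.718, 0.051 → R0 = 8.959
x·lx·mx: 0, 1.886, 7.28, 7.992, 2.872, 0.255 → Σ = 20.285
T = 20.285 / 8.959 = 2.264204… → 2.26

2.26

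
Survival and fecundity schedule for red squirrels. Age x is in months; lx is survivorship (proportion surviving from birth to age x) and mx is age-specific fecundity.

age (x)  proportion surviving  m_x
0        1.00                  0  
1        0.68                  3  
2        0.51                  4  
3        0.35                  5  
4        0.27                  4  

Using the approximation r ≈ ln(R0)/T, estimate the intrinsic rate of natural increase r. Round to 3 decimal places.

0.851

R0 = Σ lx·mx = 0 + 2.04 + 2.04 + 1.75 + 1.08 = 6.91
Σ x·lx·mx = 15.69; T = 15.69/6.91 = 2.27062…
r ≈ ln(R0)/T = ln(6.91)/2.27062… = 0.8513… → 0.851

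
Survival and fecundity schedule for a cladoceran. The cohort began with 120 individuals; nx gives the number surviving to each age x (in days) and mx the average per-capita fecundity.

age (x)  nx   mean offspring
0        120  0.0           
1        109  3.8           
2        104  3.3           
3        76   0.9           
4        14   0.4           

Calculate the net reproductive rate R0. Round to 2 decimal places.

6.93

lx = nx/n0 = nx/120: 1, 0.90833…, 0.86667…, 0.63333…, 0.11667…
lx·mx by age: 0, 3.451667…, 2.86…, 0.57…, 0.046667…
R0 = Σ lx·mx = 6.928333… → 6.93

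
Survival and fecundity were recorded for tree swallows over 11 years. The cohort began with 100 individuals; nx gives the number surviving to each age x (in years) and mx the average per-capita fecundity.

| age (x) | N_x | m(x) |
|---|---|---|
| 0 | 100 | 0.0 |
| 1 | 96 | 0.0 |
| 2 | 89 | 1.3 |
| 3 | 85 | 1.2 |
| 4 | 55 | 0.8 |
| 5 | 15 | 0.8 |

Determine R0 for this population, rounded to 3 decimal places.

2.737

lx = nx/n0 = nx/100: 1, 0.96, 0.89, 0.85, 0.55, 0.15
lx·mx by age: 0, 0, 1.157, 1.02, 0.44, 0.12
R0 = Σ lx·mx = 2.737 → 2.737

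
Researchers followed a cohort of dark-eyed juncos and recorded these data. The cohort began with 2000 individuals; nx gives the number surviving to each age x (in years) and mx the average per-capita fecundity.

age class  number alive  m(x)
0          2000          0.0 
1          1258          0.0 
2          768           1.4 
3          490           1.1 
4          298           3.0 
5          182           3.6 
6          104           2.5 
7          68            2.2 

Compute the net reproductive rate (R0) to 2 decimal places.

1.79

lx = nx/n0 = nx/2000: 1, 0.629, 0.384, 0.245, 0.149, 0.091, 0.052, 0.034
lx·mx by age: 0, 0, 0.5376, 0.2695, 0.447, 0.3276, 0.13, 0.0748
R0 = Σ lx·mx = 1.7865 → 1.79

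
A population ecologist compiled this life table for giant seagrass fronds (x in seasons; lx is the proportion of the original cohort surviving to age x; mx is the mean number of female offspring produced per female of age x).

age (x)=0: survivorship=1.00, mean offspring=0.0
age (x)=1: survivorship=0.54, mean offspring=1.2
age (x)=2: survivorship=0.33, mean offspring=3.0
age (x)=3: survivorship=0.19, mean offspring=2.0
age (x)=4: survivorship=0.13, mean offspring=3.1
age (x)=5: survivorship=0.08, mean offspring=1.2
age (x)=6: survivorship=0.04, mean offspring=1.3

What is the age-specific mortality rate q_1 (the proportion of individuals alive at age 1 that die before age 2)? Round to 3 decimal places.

q_1 = (l_1 − l_2) / l_1 = (0.54 − 0.33) / 0.54
     = 0.21 / 0.54 = 0.388889… → 0.389

0.389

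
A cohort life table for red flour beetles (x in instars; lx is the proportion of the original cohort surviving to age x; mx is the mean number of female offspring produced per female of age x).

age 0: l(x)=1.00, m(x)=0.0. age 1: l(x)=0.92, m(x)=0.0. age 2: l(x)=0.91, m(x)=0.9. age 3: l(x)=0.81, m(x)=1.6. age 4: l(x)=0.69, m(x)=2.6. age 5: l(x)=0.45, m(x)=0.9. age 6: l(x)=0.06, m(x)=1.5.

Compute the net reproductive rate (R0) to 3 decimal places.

lx·mx by age: 0, 0, 0.819, 1.296, 1.794, 0.405, 0.09
R0 = Σ lx·mx = 4.404 → 4.404

4.404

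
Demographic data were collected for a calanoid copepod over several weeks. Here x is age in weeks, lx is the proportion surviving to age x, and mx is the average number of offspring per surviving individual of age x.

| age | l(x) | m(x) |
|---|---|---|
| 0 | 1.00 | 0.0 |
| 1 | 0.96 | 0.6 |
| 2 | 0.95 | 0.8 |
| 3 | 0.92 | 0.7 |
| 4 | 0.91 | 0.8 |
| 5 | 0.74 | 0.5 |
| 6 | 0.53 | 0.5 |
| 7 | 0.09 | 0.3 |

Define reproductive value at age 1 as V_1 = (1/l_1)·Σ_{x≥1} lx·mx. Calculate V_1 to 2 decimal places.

3.51

lx·mx for x ≥ 1: 0.576, 0.76, 0.644, 0.728, 0.37, 0.265, 0.027 → sum = 3.37
V_1 = 3.37 / l_1 = 3.37 / 0.96 = 3.510417… → 3.51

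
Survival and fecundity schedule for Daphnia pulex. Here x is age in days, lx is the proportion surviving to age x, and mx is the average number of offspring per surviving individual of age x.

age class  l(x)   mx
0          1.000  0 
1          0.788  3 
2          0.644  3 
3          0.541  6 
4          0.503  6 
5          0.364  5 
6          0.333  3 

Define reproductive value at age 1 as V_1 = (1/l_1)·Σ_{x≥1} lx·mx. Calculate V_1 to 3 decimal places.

lx·mx for x ≥ 1: 2.364, 1.932, 3.246, 3.018, 1.82, 0.999 → sum = 13.379
V_1 = 13.379 / l_1 = 13.379 / 0.788 = 16.978426… → 16.978

16.978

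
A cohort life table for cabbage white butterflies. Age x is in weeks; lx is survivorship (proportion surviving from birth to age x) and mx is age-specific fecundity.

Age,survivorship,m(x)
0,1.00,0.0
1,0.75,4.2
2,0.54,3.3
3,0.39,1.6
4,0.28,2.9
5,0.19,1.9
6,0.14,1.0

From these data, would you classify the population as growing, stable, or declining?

growing

R0 = Σ lx·mx = 0 + 3.15 + 1.782 + 0.624 + 0.812 + 0.361 + 0.14 = 6.869
R0 > 1, so the population is growing.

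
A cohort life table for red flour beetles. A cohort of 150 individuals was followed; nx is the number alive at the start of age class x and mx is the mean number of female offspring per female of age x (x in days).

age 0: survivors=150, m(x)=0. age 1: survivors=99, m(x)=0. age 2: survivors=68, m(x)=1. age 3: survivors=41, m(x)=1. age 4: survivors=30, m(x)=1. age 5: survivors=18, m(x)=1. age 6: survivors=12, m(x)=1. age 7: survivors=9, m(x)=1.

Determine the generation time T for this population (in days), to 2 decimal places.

lx = nx/n0 = nx/150: 1, 0.66, 0.45333…, 0.27333…, 0.2, 0.12, 0.08, 0.06
lx·mx: 0, 0, 0.453333…, 0.273333…, 0.2, 0.12, 0.08, 0.06 → R0 = 1.186667…
x·lx·mx: 0, 0, 0.906667…, 0.82…, 0.8, 0.6, 0.48, 0.42 → Σ = 4.026667…
T = 4.026667… / 1.186667… = 3.393258… → 3.39

3.39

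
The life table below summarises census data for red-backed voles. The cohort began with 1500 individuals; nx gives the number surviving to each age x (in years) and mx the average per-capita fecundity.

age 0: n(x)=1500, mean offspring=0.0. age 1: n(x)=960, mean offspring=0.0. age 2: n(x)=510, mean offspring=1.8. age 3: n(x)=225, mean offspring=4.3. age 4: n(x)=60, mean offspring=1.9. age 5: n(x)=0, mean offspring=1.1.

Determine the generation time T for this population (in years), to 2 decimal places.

lx = nx/n0 = nx/1500: 1, 0.64, 0.34, 0.15, 0.04, 0
lx·mx: 0, 0, 0.612, 0.645, 0.076, 0 → R0 = 1.333
x·lx·mx: 0, 0, 1.224, 1.935, 0.304, 0 → Σ = 3.463
T = 3.463 / 1.333 = 2.597899… → 2.60

2.60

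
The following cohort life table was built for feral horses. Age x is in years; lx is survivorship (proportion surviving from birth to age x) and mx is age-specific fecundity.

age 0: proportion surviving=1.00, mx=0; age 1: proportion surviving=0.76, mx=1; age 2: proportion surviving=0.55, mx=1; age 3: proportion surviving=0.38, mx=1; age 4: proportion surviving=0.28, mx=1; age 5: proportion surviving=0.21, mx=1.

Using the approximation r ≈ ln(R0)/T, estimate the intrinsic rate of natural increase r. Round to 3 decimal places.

0.329

R0 = Σ lx·mx = 0 + 0.76 + 0.55 + 0.38 + 0.28 + 0.21 = 2.18
Σ x·lx·mx = 5.17; T = 5.17/2.18 = 2.37156…
r ≈ ln(R0)/T = ln(2.18)/2.37156… = 0.32861… → 0.329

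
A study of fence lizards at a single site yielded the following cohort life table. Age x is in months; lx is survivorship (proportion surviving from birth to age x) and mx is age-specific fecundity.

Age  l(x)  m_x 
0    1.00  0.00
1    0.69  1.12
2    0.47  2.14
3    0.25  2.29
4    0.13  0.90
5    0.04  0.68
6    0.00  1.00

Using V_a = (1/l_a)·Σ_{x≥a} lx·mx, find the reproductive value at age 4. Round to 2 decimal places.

lx·mx for x ≥ 4: 0.117, 0.0272, 0 → sum = 0.1442
V_4 = 0.1442 / l_4 = 0.1442 / 0.13 = 1.109231… → 1.11

1.11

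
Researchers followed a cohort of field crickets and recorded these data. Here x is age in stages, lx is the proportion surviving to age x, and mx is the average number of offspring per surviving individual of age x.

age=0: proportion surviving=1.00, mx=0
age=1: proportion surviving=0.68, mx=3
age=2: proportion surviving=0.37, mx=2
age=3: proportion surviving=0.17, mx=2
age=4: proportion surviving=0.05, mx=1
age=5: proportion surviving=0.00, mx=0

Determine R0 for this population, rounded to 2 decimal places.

lx·mx by age: 0, 2.04, 0.74, 0.34, 0.05, 0
R0 = Σ lx·mx = 3.17 → 3.17

3.17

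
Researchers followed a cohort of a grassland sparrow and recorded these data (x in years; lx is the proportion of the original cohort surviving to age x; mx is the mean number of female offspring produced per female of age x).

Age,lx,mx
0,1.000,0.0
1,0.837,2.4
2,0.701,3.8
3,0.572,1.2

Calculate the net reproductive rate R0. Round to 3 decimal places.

lx·mx by age: 0, 2.0088, 2.6638, 0.6864
R0 = Σ lx·mx = 5.359 → 5.359

5.359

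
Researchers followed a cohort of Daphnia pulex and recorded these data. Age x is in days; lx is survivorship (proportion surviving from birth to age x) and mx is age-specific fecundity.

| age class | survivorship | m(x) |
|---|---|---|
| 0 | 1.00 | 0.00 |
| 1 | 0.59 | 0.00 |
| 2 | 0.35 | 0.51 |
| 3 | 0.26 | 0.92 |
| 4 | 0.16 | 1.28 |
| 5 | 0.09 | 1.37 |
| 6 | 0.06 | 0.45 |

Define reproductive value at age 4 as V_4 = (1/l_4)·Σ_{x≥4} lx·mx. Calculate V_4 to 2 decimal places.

lx·mx for x ≥ 4: 0.2048, 0.1233, 0.027 → sum = 0.3551
V_4 = 0.3551 / l_4 = 0.3551 / 0.16 = 2.219375 → 2.22

2.22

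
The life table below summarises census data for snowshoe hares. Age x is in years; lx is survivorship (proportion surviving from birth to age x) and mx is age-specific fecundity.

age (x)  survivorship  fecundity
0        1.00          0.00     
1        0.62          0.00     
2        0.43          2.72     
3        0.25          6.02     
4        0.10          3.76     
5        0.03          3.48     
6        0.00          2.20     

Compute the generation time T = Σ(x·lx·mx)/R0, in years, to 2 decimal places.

2.81

lx·mx: 0, 0, 1.1696, 1.505, 0.376, 0.1044, 0 → R0 = 3.155
x·lx·mx: 0, 0, 2.3392, 4.515, 1.504, 0.522, 0 → Σ = 8.8802
T = 8.8802 / 3.155 = 2.814643… → 2.81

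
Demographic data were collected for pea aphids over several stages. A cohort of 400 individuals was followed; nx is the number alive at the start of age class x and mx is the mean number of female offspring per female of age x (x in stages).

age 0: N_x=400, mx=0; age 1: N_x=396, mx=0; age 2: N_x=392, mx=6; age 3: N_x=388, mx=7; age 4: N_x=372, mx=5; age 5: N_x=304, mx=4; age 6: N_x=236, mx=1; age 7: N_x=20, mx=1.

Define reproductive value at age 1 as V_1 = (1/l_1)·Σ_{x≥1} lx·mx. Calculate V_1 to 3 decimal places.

21.212

lx = nx/n0 = nx/400: 1, 0.99, 0.98, 0.97, 0.93, 0.76, 0.59, 0.05
lx·mx for x ≥ 1: 0, 5.88, 6.79, 4.65, 3.04, 0.59, 0.05 → sum = 21
V_1 = 21 / l_1 = 21 / 0.99 = 21.212121… → 21.212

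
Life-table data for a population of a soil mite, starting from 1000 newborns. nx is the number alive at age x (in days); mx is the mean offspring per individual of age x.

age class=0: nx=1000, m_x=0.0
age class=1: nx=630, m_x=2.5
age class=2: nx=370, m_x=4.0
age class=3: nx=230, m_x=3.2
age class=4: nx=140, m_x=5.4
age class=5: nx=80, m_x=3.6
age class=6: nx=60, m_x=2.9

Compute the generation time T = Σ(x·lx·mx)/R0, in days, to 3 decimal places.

2.446

lx = nx/n0 = nx/1000: 1, 0.63, 0.37, 0.23, 0.14, 0.08, 0.06
lx·mx: 0, 1.575, 1.48, 0.736, 0.756, 0.288, 0.174 → R0 = 5.009
x·lx·mx: 0, 1.575, 2.96, 2.208, 3.024, 1.44, 1.044 → Σ = 12.251
T = 12.251 / 5.009 = 2.445798… → 2.446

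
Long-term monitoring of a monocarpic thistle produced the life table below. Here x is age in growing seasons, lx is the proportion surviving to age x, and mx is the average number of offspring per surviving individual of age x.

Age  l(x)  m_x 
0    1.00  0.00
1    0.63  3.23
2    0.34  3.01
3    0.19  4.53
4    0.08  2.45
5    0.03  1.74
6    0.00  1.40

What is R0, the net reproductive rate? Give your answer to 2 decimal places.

4.17

lx·mx by age: 0, 2.0349, 1.0234, 0.8607, 0.196, 0.0522, 0
R0 = Σ lx·mx = 4.1672 → 4.17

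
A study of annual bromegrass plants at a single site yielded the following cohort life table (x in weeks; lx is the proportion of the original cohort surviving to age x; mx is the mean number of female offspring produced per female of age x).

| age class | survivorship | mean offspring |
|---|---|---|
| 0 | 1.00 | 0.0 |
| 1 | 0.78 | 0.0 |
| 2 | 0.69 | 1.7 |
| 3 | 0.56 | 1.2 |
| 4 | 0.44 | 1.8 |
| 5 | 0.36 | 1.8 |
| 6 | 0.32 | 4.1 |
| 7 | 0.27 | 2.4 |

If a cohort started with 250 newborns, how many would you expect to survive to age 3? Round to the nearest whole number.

140

Expected survivors = N0 · l_3 = 250 × 0.56 = 140 → 140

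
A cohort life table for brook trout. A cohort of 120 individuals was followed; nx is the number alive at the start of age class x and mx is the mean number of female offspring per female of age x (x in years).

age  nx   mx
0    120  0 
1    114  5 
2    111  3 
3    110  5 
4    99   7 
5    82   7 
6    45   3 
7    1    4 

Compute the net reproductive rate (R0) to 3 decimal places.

23.825

lx = nx/n0 = nx/120: 1, 0.95, 0.925, 0.91667…, 0.825, 0.68333…, 0.375, 0.00833…
lx·mx by age: 0, 4.75, 2.775, 4.583333…, 5.775, 4.783333…, 1.125, 0.033333…
R0 = Σ lx·mx = 23.825… → 23.825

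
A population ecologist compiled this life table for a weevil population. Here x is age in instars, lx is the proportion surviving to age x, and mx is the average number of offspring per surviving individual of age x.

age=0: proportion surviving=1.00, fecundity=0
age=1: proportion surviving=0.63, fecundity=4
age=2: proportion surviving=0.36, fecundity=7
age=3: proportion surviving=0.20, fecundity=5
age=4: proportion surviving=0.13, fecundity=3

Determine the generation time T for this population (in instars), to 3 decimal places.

1.885

lx·mx: 0, 2.52, 2.52, 1, 0.39 → R0 = 6.43
x·lx·mx: 0, 2.52, 5.04, 3, 1.56 → Σ = 12.12
T = 12.12 / 6.43 = 1.884914… → 1.885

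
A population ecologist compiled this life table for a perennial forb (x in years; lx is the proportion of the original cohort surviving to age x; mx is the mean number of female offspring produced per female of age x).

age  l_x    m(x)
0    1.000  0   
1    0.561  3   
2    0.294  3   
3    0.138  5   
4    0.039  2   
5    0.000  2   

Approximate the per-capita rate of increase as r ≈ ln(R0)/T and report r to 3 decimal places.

R0 = Σ lx·mx = 0 + 1.683 + 0.882 + 0.69 + 0.078 + 0 = 3.333
Σ x·lx·mx = 5.829; T = 5.829/3.333 = 1.74887…
r ≈ ln(R0)/T = ln(3.333)/1.74887… = 0.68837… → 0.688

0.688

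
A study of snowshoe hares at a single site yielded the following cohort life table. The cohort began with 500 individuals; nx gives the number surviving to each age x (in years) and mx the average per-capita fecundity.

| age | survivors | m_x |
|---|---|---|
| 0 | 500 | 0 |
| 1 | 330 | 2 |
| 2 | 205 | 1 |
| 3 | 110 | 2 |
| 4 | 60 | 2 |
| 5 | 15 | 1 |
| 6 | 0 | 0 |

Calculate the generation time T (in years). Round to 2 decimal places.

lx = nx/n0 = nx/500: 1, 0.66, 0.41, 0.22, 0.12, 0.03, 0
lx·mx: 0, 1.32, 0.41, 0.44, 0.24, 0.03, 0 → R0 = 2.44
x·lx·mx: 0, 1.32, 0.82, 1.32, 0.96, 0.15, 0 → Σ = 4.57
T = 4.57 / 2.44 = 1.872951… → 1.87

1.87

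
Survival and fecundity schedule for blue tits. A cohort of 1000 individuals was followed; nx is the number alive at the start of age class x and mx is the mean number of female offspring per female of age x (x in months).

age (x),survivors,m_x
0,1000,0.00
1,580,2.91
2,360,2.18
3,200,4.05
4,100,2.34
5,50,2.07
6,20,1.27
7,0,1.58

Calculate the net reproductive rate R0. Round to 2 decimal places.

lx = nx/n0 = nx/1000: 1, 0.58, 0.36, 0.2, 0.1, 0.05, 0.02, 0
lx·mx by age: 0, 1.6878, 0.7848, 0.81, 0.234, 0.1035, 0.0254, 0
R0 = Σ lx·mx = 3.6455 → 3.65

3.65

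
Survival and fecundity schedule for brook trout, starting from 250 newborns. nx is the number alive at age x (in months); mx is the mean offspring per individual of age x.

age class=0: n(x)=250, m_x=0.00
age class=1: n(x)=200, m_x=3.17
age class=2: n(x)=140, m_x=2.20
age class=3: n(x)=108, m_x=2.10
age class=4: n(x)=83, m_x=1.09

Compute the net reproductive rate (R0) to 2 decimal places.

5.04

lx = nx/n0 = nx/250: 1, 0.8, 0.56, 0.432, 0.332
lx·mx by age: 0, 2.536, 1.232, 0.9072, 0.36188
R0 = Σ lx·mx = 5.03708 → 5.04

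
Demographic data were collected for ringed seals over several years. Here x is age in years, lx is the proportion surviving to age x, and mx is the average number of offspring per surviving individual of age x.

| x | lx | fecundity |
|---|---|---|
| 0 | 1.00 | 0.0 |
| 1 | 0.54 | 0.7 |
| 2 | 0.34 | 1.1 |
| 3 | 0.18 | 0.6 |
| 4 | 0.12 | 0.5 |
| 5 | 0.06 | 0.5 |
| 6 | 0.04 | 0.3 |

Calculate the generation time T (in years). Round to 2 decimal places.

1.99

lx·mx: 0, 0.378, 0.374, 0.108, 0.06, 0.03, 0.012 → R0 = 0.962
x·lx·mx: 0, 0.378, 0.748, 0.324, 0.24, 0.15, 0.072 → Σ = 1.912
T = 1.912 / 0.962 = 1.987526… → 1.99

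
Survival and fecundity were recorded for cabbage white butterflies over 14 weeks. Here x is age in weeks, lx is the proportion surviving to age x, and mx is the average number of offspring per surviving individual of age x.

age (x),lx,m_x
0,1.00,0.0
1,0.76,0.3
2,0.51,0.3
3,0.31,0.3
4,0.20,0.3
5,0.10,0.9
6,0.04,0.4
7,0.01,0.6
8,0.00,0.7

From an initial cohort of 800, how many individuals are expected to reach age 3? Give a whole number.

Expected survivors = N0 · l_3 = 800 × 0.31 = 248 → 248

248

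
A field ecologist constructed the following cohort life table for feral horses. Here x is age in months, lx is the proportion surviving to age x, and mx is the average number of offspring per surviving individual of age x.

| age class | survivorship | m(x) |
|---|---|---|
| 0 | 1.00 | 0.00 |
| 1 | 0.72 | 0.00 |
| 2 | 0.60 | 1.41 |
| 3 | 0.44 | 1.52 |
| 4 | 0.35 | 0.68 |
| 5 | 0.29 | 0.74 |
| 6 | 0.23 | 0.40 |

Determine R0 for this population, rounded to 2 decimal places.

2.06

lx·mx by age: 0, 0, 0.846, 0.6688, 0.238, 0.2146, 0.092
R0 = Σ lx·mx = 2.0594 → 2.06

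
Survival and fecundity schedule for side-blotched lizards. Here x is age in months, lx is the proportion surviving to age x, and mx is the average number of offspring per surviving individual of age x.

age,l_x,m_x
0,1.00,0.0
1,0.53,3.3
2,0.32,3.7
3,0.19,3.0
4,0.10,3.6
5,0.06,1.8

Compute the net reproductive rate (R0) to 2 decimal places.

lx·mx by age: 0, 1.749, 1.184, 0.57, 0.36, 0.108
R0 = Σ lx·mx = 3.971 → 3.97

3.97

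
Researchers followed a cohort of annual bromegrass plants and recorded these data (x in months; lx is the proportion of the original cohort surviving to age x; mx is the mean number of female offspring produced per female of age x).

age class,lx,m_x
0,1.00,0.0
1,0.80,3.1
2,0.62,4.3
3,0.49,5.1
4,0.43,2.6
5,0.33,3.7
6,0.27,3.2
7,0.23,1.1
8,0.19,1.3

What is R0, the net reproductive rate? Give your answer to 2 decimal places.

11.35

lx·mx by age: 0, 2.48, 2.666, 2.499, 1.118, 1.221, 0.864, 0.253, 0.247
R0 = Σ lx·mx = 11.348 → 11.35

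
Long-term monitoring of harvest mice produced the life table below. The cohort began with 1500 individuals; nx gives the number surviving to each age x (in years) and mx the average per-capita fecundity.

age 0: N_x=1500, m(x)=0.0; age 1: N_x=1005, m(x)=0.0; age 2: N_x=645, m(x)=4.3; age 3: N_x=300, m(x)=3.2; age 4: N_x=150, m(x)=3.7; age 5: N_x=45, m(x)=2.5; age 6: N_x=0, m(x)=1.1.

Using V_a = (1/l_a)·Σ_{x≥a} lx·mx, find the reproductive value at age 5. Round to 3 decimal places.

2.500

lx = nx/n0 = nx/1500: 1, 0.67, 0.43, 0.2, 0.1, 0.03, 0
lx·mx for x ≥ 5: 0.075, 0 → sum = 0.075
V_5 = 0.075 / l_5 = 0.075 / 0.03 = 2.5 → 2.500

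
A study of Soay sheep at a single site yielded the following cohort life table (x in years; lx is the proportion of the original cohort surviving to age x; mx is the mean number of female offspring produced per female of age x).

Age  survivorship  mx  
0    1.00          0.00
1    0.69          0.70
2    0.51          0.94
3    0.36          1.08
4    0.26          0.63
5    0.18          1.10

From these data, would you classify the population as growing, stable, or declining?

growing

R0 = Σ lx·mx = 0 + 0.483 + 0.4794 + 0.3888 + 0.1638 + 0.198 = 1.713
R0 > 1, so the population is growing.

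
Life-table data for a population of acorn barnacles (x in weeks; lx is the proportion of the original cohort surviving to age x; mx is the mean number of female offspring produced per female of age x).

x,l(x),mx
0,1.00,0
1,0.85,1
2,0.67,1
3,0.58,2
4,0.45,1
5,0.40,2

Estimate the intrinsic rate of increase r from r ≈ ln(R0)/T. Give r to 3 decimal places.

R0 = Σ lx·mx = 0 + 0.85 + 0.67 + 1.16 + 0.45 + 0.8 = 3.93
Σ x·lx·mx = 11.47; T = 11.47/3.93 = 2.91858…
r ≈ ln(R0)/T = ln(3.93)/2.91858… = 0.46894… → 0.469

0.469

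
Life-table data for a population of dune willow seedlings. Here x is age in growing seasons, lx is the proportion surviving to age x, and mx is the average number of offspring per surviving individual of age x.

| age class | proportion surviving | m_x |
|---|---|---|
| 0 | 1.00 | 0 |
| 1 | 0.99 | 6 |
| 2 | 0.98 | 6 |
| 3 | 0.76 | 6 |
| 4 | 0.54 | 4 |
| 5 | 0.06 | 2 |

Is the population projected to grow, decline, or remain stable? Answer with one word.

R0 = Σ lx·mx = 0 + 5.94 + 5.88 + 4.56 + 2.16 + 0.12 = 18.66
R0 > 1, so the population is growing.

growing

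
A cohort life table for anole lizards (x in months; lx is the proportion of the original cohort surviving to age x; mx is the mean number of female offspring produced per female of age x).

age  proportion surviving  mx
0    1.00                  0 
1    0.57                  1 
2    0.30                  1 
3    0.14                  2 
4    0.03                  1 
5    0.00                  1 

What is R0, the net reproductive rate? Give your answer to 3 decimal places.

1.180

lx·mx by age: 0, 0.57, 0.3, 0.28, 0.03, 0
R0 = Σ lx·mx = 1.18 → 1.180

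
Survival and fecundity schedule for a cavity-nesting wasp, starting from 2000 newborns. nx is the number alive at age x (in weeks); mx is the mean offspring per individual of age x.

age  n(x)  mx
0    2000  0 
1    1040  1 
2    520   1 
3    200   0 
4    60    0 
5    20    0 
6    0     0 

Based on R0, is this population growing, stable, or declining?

lx = nx/n0 = nx/2000: 1, 0.52, 0.26, 0.1, 0.03, 0.01, 0
R0 = Σ lx·mx = 0 + 0.52 + 0.26 + 0 + 0 + 0 + 0 = 0.78
R0 < 1, so the population is declining.

declining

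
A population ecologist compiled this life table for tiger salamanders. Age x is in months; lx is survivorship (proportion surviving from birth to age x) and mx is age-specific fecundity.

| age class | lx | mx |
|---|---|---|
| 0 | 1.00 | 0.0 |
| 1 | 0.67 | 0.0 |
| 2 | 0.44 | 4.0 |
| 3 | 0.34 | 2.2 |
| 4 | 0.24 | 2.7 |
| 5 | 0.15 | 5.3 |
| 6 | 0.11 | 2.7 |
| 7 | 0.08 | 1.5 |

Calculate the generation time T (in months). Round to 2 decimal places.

lx·mx: 0, 0, 1.76, 0.748, 0.648, 0.795, 0.297, 0.12 → R0 = 4.368
x·lx·mx: 0, 0, 3.52, 2.244, 2.592, 3.975, 1.782, 0.84 → Σ = 14.953
T = 14.953 / 4.368 = 3.423306… → 3.42

3.42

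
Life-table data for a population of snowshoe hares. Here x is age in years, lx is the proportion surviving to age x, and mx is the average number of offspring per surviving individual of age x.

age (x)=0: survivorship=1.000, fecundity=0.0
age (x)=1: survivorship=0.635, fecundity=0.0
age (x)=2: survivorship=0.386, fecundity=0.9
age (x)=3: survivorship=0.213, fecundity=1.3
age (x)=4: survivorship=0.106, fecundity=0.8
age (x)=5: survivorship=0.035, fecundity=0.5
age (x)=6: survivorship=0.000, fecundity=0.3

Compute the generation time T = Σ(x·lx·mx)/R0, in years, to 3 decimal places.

2.687

lx·mx: 0, 0, 0.3474, 0.2769, 0.0848, 0.0175, 0 → R0 = 0.7266
x·lx·mx: 0, 0, 0.6948, 0.8307, 0.3392, 0.0875, 0 → Σ = 1.9522
T = 1.9522 / 0.7266 = 2.68676… → 2.687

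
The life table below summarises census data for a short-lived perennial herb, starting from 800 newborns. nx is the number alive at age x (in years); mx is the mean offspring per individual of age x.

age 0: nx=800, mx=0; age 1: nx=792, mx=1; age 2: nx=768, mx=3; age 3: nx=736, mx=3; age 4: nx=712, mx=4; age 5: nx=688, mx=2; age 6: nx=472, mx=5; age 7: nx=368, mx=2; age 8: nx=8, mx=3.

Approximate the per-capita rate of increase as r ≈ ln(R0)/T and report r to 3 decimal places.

0.701

lx = nx/n0 = nx/800: 1, 0.99, 0.96, 0.92, 0.89, 0.86, 0.59, 0.46, 0.01
R0 = Σ lx·mx = 0 + 0.99 + 2.88 + 2.76 + 3.56 + 1.72 + 2.95 + 0.92 + 0.03 = 15.81
Σ x·lx·mx = 62.25; T = 62.25/15.81 = 3.93738…
r ≈ ln(R0)/T = ln(15.81)/3.93738… = 0.70114… → 0.701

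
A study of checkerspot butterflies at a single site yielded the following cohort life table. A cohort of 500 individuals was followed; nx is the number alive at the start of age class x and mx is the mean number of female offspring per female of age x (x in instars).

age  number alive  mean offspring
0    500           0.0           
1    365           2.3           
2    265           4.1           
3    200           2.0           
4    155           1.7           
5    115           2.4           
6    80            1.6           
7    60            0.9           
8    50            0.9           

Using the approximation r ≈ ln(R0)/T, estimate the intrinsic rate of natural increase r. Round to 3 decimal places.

0.691

lx = nx/n0 = nx/500: 1, 0.73, 0.53, 0.4, 0.31, 0.23, 0.16, 0.12, 0.1
R0 = Σ lx·mx = 0 + 1.679 + 2.173 + 0.8 + 0.527 + 0.552 + 0.256 + 0.108 + 0.09 = 6.185
Σ x·lx·mx = 16.305; T = 16.305/6.185 = 2.63622…
r ≈ ln(R0)/T = ln(6.185)/2.63622… = 0.69119… → 0.691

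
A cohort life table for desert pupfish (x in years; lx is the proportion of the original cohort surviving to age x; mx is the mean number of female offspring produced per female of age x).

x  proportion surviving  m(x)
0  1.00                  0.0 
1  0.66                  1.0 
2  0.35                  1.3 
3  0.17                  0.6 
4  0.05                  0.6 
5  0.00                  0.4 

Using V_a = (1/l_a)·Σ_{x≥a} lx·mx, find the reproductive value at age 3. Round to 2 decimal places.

0.78

lx·mx for x ≥ 3: 0.102, 0.03, 0 → sum = 0.132
V_3 = 0.132 / l_3 = 0.132 / 0.17 = 0.776471… → 0.78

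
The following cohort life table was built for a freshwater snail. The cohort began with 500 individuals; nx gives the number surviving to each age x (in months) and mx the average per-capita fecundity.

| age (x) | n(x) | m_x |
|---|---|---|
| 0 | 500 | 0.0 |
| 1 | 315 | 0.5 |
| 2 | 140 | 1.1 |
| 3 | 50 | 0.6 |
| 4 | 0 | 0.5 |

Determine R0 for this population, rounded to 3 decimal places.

0.683

lx = nx/n0 = nx/500: 1, 0.63, 0.28, 0.1, 0
lx·mx by age: 0, 0.315, 0.308, 0.06, 0
R0 = Σ lx·mx = 0.683 → 0.683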